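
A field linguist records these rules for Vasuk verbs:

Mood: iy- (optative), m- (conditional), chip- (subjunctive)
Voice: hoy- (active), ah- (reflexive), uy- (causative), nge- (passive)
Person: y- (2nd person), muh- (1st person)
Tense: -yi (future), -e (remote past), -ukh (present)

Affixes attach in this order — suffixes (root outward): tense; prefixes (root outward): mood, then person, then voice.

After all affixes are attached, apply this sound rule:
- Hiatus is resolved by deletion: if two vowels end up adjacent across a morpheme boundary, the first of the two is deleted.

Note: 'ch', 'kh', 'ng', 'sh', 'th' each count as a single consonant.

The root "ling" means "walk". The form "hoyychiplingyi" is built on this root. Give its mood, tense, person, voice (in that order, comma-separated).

Segment: hoy-y-chip-ling-yi.
mood: chip- → subjunctive.
tense: -yi → future.
person: y- → 2nd person.
voice: hoy- → active.

subjunctive, future, 2nd person, active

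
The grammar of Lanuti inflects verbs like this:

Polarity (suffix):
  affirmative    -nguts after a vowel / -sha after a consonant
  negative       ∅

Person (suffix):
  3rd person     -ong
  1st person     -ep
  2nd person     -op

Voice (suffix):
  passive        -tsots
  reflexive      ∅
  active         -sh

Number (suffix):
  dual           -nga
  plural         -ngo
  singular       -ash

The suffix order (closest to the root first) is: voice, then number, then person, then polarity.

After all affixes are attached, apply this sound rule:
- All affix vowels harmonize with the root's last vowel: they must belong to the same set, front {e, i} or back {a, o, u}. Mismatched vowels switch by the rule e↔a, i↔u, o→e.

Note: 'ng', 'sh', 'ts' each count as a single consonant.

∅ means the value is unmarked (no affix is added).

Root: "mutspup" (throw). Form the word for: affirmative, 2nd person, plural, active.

Attach voice active -sh → mutspupsh.
Attach number plural -ngo → mutspupshngo.
Attach person 2nd person -op → mutspupshngoop.
Attach polarity affirmative -sha (after consonant 'p') → mutspupshngoopsha.
Vowel harmony: no change.

mutspupshngoopsha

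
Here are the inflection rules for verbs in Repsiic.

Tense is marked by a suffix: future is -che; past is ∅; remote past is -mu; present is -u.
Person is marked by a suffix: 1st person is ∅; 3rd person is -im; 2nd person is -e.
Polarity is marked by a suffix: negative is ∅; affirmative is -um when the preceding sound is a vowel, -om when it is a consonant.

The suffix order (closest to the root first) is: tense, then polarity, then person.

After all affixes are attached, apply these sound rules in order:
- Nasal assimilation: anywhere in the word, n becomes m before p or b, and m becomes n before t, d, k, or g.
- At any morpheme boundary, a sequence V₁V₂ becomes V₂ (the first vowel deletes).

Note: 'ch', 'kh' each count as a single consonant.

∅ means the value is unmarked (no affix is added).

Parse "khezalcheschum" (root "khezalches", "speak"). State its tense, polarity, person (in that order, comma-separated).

Segment: khezalches-che-um.
tense: -che → future.
polarity: -um/om → affirmative.
person: ∅ → 1st person.

future, affirmative, 1st person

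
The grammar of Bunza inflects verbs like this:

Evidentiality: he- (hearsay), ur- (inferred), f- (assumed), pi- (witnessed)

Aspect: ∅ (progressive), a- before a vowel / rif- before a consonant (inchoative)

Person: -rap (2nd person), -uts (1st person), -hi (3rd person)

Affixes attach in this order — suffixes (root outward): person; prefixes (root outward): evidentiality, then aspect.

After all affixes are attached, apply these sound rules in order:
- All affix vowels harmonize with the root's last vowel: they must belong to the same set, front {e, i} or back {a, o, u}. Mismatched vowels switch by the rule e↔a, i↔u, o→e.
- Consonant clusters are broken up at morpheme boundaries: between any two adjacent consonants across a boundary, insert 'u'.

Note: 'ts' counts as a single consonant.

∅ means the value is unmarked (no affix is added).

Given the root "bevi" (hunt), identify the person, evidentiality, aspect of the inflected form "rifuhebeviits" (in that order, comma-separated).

1st person, hearsay, inchoative

Segment: rif-he-bevi-uts.
person: -uts → 1st person.
evidentiality: he- → hearsay.
aspect: a/rif- → inchoative.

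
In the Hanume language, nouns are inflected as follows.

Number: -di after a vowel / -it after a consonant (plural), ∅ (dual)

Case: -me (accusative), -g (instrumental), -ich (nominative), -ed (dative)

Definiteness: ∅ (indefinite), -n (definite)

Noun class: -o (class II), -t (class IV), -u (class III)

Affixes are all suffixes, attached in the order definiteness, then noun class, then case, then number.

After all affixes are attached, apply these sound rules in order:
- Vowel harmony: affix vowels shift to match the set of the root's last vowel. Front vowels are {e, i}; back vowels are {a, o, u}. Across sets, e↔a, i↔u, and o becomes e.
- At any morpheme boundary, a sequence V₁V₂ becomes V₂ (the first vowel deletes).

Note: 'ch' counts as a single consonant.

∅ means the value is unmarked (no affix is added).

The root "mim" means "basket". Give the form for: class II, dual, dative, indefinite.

definiteness = indefinite: zero marking, form stays mim.
Attach noun class class II -o → mimo.
Attach case dative -ed → mimoed.
number = dual: zero marking, form stays mimoed.
Apply vowel harmony: mimoed → mimeed.
Apply vowel deletion: mimeed → mimed.

mimed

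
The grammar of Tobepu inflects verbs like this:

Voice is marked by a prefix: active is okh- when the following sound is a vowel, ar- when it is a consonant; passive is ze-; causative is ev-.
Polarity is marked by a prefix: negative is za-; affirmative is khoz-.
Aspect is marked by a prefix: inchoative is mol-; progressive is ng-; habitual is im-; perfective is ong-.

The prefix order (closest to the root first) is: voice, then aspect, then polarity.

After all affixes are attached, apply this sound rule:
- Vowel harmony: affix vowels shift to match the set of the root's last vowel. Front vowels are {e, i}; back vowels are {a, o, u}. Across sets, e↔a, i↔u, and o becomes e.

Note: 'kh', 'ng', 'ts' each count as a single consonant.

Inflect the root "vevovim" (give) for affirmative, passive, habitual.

Attach voice passive ze- → zevevovim.
Attach aspect habitual im- → imzevevovim.
Attach polarity affirmative khoz- → khozimzevevovim.
Apply vowel harmony: khozimzevevovim → khezimzevevovim.

khezimzevevovim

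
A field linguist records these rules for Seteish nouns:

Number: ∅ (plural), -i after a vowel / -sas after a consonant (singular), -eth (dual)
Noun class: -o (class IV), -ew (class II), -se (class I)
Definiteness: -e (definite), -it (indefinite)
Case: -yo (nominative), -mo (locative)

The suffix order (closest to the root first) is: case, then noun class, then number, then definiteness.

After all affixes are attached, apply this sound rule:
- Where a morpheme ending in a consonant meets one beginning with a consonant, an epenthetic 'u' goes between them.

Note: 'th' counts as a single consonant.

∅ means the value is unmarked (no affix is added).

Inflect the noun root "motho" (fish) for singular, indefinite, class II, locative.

mothomoewusasit

Attach case locative -mo → mothomo.
Attach noun class class II -ew → mothomoew.
Attach number singular -sas (after consonant 'w') → mothomoewsas.
Attach definiteness indefinite -it → mothomoewsasit.
Apply epenthesis: mothomoewsasit → mothomoewusasit.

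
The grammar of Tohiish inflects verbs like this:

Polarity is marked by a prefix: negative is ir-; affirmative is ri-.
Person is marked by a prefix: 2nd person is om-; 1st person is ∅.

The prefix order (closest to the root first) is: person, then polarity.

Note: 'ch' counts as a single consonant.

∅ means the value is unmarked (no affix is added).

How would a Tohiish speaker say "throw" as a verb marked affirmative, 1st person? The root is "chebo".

person = 1st person: zero marking, form stays chebo.
Attach polarity affirmative ri- → richebo.

richebo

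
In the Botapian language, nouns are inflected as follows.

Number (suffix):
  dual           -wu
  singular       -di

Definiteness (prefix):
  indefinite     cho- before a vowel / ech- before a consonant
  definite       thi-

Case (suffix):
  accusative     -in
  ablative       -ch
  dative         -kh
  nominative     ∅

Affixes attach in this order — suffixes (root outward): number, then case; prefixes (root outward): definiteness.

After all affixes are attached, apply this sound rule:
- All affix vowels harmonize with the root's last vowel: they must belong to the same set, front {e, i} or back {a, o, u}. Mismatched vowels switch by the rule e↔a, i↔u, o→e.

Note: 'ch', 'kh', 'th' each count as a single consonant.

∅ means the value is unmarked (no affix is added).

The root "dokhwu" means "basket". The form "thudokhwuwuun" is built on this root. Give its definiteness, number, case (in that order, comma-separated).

definite, dual, accusative

Segment: thi-dokhwu-wu-in.
definiteness: thi- → definite.
number: -wu → dual.
case: -in → accusative.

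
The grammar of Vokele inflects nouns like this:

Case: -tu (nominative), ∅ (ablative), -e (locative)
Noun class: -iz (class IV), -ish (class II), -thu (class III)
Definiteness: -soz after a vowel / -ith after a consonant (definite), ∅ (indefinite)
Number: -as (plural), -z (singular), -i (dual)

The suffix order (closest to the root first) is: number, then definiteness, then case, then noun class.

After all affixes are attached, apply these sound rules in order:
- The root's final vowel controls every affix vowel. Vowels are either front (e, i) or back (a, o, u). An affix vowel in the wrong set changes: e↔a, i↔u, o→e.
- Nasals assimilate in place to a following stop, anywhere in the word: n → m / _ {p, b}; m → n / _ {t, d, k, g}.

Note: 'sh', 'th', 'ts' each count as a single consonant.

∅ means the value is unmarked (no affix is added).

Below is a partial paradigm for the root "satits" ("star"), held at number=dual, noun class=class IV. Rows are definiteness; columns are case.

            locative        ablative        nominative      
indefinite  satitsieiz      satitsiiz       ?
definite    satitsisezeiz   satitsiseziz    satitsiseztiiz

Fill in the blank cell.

Attach number dual -i → satitsi.
definiteness = indefinite: zero marking, form stays satitsi.
Attach case nominative -tu → satitsitu.
Attach noun class class IV -iz → satitsituiz.
Apply vowel harmony: satitsituiz → satitsitiiz.
Nasal assimilation: no change.

satitsitiiz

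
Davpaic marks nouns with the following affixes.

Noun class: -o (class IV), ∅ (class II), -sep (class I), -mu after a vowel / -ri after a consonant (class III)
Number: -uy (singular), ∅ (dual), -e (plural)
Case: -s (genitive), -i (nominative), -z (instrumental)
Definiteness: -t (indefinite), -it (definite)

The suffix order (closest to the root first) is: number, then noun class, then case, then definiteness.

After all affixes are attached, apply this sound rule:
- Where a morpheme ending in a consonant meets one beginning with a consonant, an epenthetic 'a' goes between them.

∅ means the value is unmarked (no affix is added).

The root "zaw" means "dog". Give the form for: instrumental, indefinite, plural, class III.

Attach number plural -e → zawe.
Attach noun class class III -mu (after vowel 'e') → zawemu.
Attach case instrumental -z → zawemuz.
Attach definiteness indefinite -t → zawemuzt.
Apply epenthesis: zawemuzt → zawemuzat.

zawemuzat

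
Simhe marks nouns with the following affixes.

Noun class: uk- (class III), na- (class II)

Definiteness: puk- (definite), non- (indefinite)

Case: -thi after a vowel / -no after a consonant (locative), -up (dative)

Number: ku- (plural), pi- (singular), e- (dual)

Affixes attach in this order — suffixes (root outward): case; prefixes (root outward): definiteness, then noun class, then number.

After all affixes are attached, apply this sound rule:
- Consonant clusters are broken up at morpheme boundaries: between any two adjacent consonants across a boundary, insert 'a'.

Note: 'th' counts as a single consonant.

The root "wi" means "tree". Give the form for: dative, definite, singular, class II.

pinapukawiup

Attach definiteness definite puk- → pukwi.
Attach case dative -up → pukwiup.
Attach noun class class II na- → napukwiup.
Attach number singular pi- → pinapukwiup.
Apply epenthesis: pinapukwiup → pinapukawiup.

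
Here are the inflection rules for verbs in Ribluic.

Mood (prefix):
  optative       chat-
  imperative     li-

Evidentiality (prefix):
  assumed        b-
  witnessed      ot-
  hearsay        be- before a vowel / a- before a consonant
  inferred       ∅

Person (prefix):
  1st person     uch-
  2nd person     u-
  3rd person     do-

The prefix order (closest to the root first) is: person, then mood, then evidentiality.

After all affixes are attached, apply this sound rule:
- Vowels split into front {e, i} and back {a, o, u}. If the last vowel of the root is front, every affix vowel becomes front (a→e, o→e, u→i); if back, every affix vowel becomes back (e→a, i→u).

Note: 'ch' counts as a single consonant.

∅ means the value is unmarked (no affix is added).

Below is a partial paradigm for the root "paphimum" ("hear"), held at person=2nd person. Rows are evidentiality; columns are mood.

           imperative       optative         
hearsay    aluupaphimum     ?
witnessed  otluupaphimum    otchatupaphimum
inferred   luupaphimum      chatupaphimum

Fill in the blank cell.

achatupaphimum

Attach person 2nd person u- → upaphimum.
Attach mood optative chat- → chatupaphimum.
Attach evidentiality hearsay a- (before consonant 'ch') → achatupaphimum.
Vowel harmony: no change.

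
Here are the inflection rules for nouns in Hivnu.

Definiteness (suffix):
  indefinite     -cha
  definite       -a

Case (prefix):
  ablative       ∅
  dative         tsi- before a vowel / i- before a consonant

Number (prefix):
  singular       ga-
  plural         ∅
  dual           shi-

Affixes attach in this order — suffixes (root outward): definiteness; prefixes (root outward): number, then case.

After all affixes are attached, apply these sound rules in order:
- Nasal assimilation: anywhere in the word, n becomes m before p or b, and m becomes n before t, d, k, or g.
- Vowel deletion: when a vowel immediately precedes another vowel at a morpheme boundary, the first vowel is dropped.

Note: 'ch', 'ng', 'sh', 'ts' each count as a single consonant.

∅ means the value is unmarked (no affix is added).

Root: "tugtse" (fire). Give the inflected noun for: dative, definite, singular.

igatugtsa

Attach definiteness definite -a → tugtsea.
Attach number singular ga- → gatugtsea.
Attach case dative i- (before consonant 'g') → igatugtsea.
Nasal assimilation: no change.
Apply vowel deletion: igatugtsea → igatugtsa.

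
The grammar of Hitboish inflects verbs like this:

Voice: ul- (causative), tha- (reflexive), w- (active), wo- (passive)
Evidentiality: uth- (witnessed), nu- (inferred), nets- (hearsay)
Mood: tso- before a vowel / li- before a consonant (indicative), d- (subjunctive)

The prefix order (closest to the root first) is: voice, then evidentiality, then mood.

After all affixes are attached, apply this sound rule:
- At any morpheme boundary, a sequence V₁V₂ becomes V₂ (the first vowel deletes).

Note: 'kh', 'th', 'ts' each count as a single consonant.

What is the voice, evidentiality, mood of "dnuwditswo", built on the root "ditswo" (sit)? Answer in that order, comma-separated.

active, inferred, subjunctive

Segment: d-nu-w-ditswo.
voice: w- → active.
evidentiality: nu- → inferred.
mood: d- → subjunctive.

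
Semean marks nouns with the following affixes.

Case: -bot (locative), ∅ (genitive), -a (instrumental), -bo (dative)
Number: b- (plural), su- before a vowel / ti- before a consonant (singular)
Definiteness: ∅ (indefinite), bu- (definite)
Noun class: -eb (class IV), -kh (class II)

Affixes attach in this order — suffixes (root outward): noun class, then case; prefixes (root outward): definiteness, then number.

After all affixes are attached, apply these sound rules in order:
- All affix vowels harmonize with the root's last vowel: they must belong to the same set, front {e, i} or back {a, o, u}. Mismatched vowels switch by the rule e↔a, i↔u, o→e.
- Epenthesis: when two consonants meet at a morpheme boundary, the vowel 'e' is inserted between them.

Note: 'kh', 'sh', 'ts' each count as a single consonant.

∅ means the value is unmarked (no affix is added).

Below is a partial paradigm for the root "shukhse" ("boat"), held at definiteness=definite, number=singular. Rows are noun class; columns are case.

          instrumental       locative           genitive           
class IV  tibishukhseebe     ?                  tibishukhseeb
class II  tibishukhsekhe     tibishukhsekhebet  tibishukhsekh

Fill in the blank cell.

Attach definiteness definite bu- → bushukhse.
Attach noun class class IV -eb → bushukhseeb.
Attach case locative -bot → bushukhseebbot.
Attach number singular ti- (before consonant 'b') → tibushukhseebbot.
Apply vowel harmony: tibushukhseebbot → tibishukhseebbet.
Apply epenthesis: tibishukhseebbet → tibishukhseebebet.

tibishukhseebebet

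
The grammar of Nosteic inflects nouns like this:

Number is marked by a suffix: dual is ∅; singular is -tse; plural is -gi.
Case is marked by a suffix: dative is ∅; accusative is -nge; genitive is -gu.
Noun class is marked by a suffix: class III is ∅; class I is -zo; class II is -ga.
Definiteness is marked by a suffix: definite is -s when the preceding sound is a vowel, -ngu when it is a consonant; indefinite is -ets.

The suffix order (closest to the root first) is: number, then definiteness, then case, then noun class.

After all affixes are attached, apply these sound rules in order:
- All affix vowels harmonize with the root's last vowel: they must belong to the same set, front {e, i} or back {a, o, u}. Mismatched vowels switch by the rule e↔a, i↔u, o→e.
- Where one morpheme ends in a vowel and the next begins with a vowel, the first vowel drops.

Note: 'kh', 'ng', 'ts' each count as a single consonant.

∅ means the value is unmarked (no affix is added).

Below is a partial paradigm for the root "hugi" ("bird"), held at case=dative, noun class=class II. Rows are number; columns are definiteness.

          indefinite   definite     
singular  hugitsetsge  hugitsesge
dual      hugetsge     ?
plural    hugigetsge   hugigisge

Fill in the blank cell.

number = dual: zero marking, form stays hugi.
Attach definiteness definite -s (after vowel 'i') → hugis.
case = dative: zero marking, form stays hugis.
Attach noun class class II -ga → hugisga.
Apply vowel harmony: hugisga → hugisge.
Vowel deletion: no change.

hugisge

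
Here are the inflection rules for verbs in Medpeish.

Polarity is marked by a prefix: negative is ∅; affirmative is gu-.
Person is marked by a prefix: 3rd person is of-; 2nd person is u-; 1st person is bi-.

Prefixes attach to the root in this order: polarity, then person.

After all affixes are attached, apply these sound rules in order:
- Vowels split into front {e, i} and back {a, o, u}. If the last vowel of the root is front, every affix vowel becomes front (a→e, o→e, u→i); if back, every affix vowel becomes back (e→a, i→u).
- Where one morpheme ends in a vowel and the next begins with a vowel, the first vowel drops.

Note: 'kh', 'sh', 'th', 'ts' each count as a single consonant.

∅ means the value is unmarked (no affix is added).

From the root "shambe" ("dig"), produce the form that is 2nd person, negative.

ishambe

polarity = negative: zero marking, form stays shambe.
Attach person 2nd person u- → ushambe.
Apply vowel harmony: ushambe → ishambe.
Vowel deletion: no change.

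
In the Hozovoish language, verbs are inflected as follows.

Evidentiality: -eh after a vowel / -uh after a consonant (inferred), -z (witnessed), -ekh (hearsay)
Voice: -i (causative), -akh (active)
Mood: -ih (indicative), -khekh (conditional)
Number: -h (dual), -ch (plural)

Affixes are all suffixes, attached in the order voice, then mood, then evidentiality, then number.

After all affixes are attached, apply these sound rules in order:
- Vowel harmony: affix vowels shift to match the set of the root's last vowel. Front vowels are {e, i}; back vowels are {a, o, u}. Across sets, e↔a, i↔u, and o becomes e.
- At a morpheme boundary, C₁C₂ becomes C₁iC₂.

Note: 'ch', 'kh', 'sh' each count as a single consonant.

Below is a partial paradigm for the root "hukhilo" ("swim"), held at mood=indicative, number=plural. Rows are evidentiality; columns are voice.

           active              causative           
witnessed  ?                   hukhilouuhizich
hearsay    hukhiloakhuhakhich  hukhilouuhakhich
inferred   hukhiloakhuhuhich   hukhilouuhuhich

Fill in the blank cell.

hukhiloakhuhizich

Attach voice active -akh → hukhiloakh.
Attach mood indicative -ih → hukhiloakhih.
Attach evidentiality witnessed -z → hukhiloakhihz.
Attach number plural -ch → hukhiloakhihzch.
Apply vowel harmony: hukhiloakhihzch → hukhiloakhuhzch.
Apply epenthesis: hukhiloakhuhzch → hukhiloakhuhizich.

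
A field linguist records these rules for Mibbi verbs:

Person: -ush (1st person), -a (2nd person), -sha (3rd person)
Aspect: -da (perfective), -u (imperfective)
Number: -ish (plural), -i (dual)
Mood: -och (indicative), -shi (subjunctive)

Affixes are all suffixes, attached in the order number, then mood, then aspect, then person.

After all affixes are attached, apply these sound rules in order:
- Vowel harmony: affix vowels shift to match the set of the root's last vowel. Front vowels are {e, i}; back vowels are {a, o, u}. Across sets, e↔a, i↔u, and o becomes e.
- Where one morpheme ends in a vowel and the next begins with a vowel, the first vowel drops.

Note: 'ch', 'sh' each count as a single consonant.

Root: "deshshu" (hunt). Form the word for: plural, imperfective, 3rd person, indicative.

Attach number plural -ish → deshshuish.
Attach mood indicative -och → deshshuishoch.
Attach aspect imperfective -u → deshshuishochu.
Attach person 3rd person -sha → deshshuishochusha.
Apply vowel harmony: deshshuishochusha → deshshuushochusha.
Apply vowel deletion: deshshuushochusha → deshshushochusha.

deshshushochusha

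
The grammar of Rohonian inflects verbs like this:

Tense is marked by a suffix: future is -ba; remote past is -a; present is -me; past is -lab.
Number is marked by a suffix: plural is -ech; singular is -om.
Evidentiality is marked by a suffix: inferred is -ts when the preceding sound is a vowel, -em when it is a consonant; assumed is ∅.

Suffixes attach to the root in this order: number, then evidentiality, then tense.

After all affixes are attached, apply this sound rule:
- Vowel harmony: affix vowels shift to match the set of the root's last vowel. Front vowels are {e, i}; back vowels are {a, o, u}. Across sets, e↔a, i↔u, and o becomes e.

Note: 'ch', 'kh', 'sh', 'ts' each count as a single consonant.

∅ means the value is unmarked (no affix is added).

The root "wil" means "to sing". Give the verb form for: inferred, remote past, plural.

Attach number plural -ech → wilech.
Attach evidentiality inferred -em (after consonant 'ch') → wilechem.
Attach tense remote past -a → wilechema.
Apply vowel harmony: wilechema → wilecheme.

wilecheme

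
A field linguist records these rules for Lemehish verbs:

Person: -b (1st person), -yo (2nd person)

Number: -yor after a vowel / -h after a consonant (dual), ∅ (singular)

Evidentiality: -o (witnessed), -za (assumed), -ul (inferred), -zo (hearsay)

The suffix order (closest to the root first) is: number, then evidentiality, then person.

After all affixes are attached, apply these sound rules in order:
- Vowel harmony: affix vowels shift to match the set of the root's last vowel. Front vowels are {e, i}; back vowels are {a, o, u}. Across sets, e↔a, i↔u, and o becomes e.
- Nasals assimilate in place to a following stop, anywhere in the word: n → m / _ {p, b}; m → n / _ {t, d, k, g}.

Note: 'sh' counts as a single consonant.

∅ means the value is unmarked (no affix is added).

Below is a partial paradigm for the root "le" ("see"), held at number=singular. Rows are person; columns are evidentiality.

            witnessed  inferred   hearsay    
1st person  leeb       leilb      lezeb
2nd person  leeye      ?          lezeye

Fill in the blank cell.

leilye

number = singular: zero marking, form stays le.
Attach evidentiality inferred -ul → leul.
Attach person 2nd person -yo → leulyo.
Apply vowel harmony: leulyo → leilye.
Nasal assimilation: no change.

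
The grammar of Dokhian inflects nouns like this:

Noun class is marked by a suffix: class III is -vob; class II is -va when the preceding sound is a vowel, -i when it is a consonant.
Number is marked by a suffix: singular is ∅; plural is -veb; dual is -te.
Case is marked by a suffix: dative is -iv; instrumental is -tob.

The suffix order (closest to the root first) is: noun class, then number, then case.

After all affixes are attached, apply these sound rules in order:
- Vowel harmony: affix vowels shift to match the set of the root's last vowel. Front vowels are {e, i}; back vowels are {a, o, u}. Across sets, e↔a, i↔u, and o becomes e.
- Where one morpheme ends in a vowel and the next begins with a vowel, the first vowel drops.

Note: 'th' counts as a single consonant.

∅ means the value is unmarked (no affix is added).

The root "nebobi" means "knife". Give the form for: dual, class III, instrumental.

nebobivebteteb

Attach noun class class III -vob → nebobivob.
Attach number dual -te → nebobivobte.
Attach case instrumental -tob → nebobivobtetob.
Apply vowel harmony: nebobivobtetob → nebobivebteteb.
Vowel deletion: no change.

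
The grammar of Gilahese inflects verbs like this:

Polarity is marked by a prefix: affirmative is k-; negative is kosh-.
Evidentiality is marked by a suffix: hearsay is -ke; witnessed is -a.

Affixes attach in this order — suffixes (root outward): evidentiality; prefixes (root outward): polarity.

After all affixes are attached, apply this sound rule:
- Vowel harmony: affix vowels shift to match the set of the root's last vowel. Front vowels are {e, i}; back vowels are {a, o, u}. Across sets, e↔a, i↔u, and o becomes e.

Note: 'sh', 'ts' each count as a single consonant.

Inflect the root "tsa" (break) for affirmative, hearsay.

Attach evidentiality hearsay -ke → tsake.
Attach polarity affirmative k- → ktsake.
Apply vowel harmony: ktsake → ktsaka.

ktsaka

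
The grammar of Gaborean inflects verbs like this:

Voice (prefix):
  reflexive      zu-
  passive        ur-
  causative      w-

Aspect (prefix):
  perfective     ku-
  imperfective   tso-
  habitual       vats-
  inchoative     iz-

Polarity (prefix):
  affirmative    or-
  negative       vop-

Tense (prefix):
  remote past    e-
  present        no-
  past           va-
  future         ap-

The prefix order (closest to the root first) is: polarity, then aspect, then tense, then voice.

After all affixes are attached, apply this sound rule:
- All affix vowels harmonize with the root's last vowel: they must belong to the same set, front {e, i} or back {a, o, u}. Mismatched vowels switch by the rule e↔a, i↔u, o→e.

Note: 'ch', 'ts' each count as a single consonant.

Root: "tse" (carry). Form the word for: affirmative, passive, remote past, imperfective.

Attach polarity affirmative or- → ortse.
Attach aspect imperfective tso- → tsoortse.
Attach tense remote past e- → etsoortse.
Attach voice passive ur- → uretsoortse.
Apply vowel harmony: uretsoortse → iretseertse.

iretseertse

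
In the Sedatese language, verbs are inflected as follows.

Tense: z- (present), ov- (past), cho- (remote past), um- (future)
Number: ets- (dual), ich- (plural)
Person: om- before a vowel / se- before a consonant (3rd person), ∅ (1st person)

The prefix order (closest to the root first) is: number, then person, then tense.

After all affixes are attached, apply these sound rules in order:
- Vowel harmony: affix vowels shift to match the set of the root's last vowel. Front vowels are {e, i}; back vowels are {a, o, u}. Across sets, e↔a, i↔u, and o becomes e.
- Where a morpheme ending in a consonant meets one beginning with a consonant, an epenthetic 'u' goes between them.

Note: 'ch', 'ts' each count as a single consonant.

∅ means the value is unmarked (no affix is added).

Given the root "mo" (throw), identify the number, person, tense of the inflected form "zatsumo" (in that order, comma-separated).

dual, 1st person, present

Segment: z-ets-mo.
number: ets- → dual.
person: ∅ → 1st person.
tense: z- → present.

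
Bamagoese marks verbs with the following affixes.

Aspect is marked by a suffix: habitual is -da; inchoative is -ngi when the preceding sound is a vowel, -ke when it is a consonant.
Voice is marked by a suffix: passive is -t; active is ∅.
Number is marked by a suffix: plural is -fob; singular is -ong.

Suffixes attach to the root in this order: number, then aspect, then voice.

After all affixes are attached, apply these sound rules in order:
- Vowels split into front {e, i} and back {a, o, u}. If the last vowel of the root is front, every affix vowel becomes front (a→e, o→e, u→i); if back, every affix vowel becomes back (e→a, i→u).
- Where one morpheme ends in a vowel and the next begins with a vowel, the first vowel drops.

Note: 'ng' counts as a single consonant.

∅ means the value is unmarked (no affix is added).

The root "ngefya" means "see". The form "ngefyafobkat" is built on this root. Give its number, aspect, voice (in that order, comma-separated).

plural, inchoative, passive

Segment: ngefya-fob-ke-t.
number: -fob → plural.
aspect: -ngi/ke → inchoative.
voice: -t → passive.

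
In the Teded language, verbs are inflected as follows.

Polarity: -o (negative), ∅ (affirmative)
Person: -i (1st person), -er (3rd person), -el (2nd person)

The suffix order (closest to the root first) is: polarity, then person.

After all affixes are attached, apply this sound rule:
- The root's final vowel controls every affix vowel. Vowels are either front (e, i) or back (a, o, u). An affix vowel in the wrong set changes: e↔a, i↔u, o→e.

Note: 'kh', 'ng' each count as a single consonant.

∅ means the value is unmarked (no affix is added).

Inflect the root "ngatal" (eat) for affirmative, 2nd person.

ngatalal

polarity = affirmative: zero marking, form stays ngatal.
Attach person 2nd person -el → ngatalel.
Apply vowel harmony: ngatalel → ngatalal.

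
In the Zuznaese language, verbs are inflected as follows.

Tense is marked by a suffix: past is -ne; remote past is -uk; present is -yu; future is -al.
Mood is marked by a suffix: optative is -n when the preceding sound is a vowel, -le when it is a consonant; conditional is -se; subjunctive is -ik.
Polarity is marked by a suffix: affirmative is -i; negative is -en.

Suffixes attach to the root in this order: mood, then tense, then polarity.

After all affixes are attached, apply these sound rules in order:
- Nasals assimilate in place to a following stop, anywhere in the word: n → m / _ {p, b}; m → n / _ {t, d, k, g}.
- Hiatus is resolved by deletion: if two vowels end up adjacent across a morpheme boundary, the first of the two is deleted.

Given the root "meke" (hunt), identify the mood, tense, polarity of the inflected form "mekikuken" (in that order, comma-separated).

Segment: meke-ik-uk-en.
mood: -ik → subjunctive.
tense: -uk → remote past.
polarity: -en → negative.

subjunctive, remote past, negative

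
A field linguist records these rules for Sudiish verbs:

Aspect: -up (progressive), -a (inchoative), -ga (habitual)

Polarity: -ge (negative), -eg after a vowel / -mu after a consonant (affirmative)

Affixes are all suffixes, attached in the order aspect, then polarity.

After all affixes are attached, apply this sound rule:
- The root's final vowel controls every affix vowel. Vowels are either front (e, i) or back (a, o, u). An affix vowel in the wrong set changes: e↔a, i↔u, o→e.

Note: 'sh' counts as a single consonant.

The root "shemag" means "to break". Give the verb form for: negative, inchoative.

shemagaga

Attach aspect inchoative -a → shemaga.
Attach polarity negative -ge → shemagage.
Apply vowel harmony: shemagage → shemagaga.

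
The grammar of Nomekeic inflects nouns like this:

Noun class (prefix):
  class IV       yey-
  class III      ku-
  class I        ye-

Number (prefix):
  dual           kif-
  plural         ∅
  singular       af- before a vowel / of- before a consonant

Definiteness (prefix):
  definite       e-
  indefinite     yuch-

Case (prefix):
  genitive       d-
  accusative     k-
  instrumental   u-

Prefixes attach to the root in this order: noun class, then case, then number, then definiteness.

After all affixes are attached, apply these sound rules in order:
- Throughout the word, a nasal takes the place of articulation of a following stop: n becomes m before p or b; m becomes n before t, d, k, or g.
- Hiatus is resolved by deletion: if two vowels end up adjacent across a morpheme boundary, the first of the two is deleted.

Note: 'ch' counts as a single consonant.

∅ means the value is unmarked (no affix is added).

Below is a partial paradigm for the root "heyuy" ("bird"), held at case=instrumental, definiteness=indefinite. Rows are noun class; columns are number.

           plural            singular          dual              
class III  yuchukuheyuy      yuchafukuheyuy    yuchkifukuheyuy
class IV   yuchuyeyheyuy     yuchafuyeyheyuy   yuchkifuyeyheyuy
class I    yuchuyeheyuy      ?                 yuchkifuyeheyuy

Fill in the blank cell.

yuchafuyeheyuy

Attach noun class class I ye- → yeheyuy.
Attach case instrumental u- → uyeheyuy.
Attach number singular af- (before vowel 'u') → afuyeheyuy.
Attach definiteness indefinite yuch- → yuchafuyeheyuy.
Nasal assimilation: no change.
Vowel deletion: no change.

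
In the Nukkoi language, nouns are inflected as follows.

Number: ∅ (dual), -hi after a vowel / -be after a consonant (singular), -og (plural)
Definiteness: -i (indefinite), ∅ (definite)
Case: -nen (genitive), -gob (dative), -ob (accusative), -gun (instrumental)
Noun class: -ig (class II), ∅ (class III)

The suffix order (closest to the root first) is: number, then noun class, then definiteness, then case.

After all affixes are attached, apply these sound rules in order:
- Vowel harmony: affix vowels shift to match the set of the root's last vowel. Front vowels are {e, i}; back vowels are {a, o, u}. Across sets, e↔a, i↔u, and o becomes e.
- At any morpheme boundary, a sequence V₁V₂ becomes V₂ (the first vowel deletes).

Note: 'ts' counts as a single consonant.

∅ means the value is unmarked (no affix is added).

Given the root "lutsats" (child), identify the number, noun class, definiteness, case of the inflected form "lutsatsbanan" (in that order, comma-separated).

singular, class III, definite, genitive

Segment: lutsats-be-nen.
number: -hi/be → singular.
noun class: ∅ → class III.
definiteness: ∅ → definite.
case: -nen → genitive.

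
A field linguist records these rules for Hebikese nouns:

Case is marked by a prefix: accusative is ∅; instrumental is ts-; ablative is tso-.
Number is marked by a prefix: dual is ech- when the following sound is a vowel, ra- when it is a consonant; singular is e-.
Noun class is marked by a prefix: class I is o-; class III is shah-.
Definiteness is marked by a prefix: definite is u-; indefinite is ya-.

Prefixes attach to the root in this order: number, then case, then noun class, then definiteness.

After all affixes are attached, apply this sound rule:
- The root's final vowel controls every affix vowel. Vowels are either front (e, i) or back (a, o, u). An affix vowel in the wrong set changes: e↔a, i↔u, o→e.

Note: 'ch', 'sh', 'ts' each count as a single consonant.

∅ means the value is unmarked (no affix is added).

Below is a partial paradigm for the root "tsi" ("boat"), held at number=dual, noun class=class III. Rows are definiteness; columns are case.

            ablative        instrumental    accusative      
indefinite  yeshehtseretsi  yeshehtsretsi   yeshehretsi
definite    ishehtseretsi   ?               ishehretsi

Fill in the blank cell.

ishehtsretsi

Attach number dual ra- (before consonant 'ts') → ratsi.
Attach case instrumental ts- → tsratsi.
Attach noun class class III shah- → shahtsratsi.
Attach definiteness definite u- → ushahtsratsi.
Apply vowel harmony: ushahtsratsi → ishehtsretsi.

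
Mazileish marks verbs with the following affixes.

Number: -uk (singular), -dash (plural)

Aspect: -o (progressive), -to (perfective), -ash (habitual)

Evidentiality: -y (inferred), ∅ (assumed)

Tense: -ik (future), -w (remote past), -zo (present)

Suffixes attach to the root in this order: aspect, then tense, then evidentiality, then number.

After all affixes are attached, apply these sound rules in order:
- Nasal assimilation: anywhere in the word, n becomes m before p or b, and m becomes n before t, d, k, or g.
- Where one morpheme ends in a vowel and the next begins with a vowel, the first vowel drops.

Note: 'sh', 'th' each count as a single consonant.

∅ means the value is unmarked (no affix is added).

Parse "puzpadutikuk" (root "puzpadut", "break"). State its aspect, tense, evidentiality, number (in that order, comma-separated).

Segment: puzpadut-o-ik-uk.
aspect: -o → progressive.
tense: -ik → future.
evidentiality: ∅ → assumed.
number: -uk → singular.

progressive, future, assumed, singular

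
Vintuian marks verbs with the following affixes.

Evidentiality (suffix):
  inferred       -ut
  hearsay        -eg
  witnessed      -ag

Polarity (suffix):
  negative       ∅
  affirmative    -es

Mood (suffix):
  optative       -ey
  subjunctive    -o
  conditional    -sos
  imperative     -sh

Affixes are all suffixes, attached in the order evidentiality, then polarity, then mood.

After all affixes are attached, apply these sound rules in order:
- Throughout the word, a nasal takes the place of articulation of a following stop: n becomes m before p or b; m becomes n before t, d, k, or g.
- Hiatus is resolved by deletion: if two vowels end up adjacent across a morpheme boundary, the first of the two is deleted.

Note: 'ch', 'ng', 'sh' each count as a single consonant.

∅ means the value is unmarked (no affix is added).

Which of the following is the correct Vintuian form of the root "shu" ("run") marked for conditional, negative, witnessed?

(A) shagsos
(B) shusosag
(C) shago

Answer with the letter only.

Attach evidentiality witnessed -ag → shuag.
polarity = negative: zero marking, form stays shuag.
Attach mood conditional -sos → shuagsos.
Nasal assimilation: no change.
Apply vowel deletion: shuagsos → shagsos.
So the correct form is shagsos, option (A).
(C) shago is wrong: it uses subjunctive instead of conditional for mood.
(B) shusosag is wrong: it has the affixes in the wrong order.

A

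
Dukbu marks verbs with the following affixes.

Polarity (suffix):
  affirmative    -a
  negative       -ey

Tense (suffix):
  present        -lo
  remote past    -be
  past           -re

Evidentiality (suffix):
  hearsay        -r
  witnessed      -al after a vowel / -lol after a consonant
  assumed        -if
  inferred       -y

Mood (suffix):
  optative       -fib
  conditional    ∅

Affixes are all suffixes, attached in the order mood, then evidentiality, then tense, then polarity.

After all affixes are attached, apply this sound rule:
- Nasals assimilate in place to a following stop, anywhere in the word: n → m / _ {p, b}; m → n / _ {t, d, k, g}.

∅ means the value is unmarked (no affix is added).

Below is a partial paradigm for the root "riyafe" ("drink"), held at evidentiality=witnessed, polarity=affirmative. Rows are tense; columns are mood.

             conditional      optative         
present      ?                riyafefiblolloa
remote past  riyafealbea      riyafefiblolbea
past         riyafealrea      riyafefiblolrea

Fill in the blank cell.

riyafealloa

mood = conditional: zero marking, form stays riyafe.
Attach evidentiality witnessed -al (after vowel 'e') → riyafeal.
Attach tense present -lo → riyafeallo.
Attach polarity affirmative -a → riyafealloa.
Nasal assimilation: no change.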